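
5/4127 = 5/4127  =  0.00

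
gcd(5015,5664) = 59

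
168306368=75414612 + 92891756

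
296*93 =27528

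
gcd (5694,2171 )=13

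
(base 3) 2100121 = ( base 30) 1r7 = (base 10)1717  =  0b11010110101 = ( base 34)1gh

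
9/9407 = 9/9407 = 0.00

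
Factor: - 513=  - 3^3*19^1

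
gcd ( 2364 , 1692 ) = 12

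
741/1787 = 741/1787 = 0.41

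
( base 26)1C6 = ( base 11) 824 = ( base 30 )134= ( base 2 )1111100010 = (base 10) 994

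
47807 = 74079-26272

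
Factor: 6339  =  3^1*2113^1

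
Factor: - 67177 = - 11^1*31^1 * 197^1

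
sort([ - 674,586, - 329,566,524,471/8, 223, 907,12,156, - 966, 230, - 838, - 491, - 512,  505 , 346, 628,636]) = [ - 966, - 838, - 674, - 512,  -  491, - 329,12,471/8,156 , 223, 230,346,505,524,566, 586,628,636 , 907 ]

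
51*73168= 3731568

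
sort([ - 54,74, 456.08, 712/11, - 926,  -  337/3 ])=[ - 926 , - 337/3, - 54,712/11,74,456.08 ] 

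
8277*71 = 587667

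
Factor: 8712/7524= 2^1*11^1 * 19^(  -  1 )= 22/19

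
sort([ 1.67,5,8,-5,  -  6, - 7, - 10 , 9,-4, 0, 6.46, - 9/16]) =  [ - 10, - 7,-6, -5,- 4, -9/16,0, 1.67,5,6.46 , 8,9]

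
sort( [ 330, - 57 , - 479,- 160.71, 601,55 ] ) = [-479, - 160.71, -57, 55, 330,601 ]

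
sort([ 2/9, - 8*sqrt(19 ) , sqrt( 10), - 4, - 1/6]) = [ - 8*sqrt(19),-4, - 1/6, 2/9 , sqrt( 10)] 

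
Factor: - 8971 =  - 8971^1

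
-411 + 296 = - 115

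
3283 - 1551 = 1732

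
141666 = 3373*42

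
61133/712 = 85 + 613/712 = 85.86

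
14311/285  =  14311/285 = 50.21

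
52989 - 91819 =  - 38830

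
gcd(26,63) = 1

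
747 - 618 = 129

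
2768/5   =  553  +  3/5 = 553.60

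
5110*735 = 3755850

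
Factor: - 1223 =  - 1223^1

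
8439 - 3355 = 5084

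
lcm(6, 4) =12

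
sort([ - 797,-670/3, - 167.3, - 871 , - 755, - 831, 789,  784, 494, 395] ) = [ - 871, - 831, - 797, - 755, - 670/3, - 167.3, 395, 494, 784,789]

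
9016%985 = 151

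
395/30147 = 395/30147 = 0.01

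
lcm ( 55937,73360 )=4474960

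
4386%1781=824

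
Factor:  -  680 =- 2^3  *5^1 * 17^1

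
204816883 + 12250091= 217066974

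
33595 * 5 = 167975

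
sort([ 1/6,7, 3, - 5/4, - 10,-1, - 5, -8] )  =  [-10,  -  8, - 5, - 5/4 , - 1,1/6,3, 7] 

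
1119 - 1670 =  - 551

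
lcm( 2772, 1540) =13860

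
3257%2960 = 297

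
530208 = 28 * 18936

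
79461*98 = 7787178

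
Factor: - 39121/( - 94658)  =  2^( - 1 )*29^1*47^( - 1 ) * 53^ ( - 1)*71^1  =  2059/4982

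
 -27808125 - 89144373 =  - 116952498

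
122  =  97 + 25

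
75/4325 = 3/173 = 0.02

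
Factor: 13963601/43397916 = 2^( - 2 )*3^(-1 )*73^( - 1)* 107^( - 1)*  463^ ( - 1)*13963601^1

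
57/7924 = 57/7924  =  0.01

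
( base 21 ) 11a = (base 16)1D8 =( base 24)JG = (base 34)DU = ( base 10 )472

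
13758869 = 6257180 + 7501689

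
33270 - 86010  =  -52740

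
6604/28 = 1651/7 = 235.86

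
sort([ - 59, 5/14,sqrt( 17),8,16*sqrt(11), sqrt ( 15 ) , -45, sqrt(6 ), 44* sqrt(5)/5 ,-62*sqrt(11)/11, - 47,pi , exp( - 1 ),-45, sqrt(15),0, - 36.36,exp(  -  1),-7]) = [ - 59,-47, -45, - 45 ,  -  36.36, - 62*sqrt (11 ) /11,  -  7, 0,5/14,exp( - 1 ), exp ( - 1 ), sqrt(6 ) , pi, sqrt( 15), sqrt( 15), sqrt(17),  8,44*sqrt(5 )/5 , 16* sqrt( 11)]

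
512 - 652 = -140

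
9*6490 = 58410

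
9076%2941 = 253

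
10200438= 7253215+2947223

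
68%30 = 8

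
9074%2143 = 502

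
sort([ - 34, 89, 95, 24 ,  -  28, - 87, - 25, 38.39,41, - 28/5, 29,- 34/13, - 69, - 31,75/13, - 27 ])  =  [-87, - 69, - 34, - 31, - 28, - 27, - 25, -28/5,  -  34/13, 75/13, 24, 29,38.39, 41,89 , 95]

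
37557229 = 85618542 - 48061313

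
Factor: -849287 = -857^1 * 991^1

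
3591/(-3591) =-1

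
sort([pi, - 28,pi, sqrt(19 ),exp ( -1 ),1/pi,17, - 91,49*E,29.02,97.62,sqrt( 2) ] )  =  [-91, - 28, 1/pi,exp( - 1),sqrt(2 ),  pi,  pi, sqrt( 19 ),17,29.02,97.62,49*E]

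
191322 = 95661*2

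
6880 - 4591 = 2289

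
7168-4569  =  2599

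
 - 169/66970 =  - 169/66970 =- 0.00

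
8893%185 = 13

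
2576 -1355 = 1221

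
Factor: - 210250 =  -2^1*5^3 *29^2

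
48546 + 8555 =57101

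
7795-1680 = 6115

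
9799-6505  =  3294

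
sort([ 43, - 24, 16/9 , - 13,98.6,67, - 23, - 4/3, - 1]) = [ -24, - 23,-13 , - 4/3,  -  1,  16/9, 43,  67, 98.6]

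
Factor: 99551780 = 2^2*5^1*29^1 *171641^1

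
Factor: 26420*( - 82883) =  - 2^2*5^1 * 1321^1 * 82883^1 =-  2189768860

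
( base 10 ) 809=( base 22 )1EH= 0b1100101001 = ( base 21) 1HB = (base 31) q3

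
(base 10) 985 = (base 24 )1h1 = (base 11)816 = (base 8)1731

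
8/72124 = 2/18031 = 0.00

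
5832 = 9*648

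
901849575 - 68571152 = 833278423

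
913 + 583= 1496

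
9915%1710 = 1365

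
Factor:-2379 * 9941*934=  - 22088762826 = - 2^1*3^1*13^1*61^1*467^1 * 9941^1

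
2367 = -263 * ( - 9) 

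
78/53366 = 39/26683 = 0.00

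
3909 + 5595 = 9504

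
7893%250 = 143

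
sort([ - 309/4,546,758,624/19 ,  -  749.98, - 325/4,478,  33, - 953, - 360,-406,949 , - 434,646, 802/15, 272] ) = [ - 953,- 749.98, - 434, - 406 , -360 , - 325/4 ,-309/4,624/19,33, 802/15,272, 478,546 , 646,  758,949 ] 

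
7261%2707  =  1847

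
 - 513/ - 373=513/373 = 1.38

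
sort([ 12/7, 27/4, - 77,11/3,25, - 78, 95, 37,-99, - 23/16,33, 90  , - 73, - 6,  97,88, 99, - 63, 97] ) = [ - 99,  -  78, - 77, - 73, - 63, - 6, - 23/16, 12/7,11/3, 27/4, 25,33, 37, 88,90, 95, 97, 97, 99]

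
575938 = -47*(-12254)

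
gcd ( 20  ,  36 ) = 4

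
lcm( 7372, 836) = 81092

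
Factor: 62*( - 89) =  - 5518  =  - 2^1*31^1*89^1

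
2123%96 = 11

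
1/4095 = 1/4095 = 0.00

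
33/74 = 33/74= 0.45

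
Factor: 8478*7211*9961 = 2^1*3^3*7^1*157^1 * 1423^1*7211^1 = 608964320538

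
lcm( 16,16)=16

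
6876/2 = 3438= 3438.00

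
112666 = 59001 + 53665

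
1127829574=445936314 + 681893260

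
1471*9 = 13239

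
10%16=10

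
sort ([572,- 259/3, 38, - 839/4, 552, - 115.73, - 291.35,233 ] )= [ - 291.35, - 839/4, - 115.73, - 259/3, 38,233, 552 , 572]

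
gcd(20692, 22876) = 28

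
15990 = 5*3198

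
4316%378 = 158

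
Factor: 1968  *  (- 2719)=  - 2^4*3^1*41^1 * 2719^1 = - 5350992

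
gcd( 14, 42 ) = 14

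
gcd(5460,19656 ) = 1092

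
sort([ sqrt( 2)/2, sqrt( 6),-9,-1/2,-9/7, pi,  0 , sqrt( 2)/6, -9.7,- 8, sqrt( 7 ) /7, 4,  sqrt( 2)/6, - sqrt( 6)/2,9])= [-9.7,-9,-8 , - 9/7, - sqrt(6)/2, - 1/2, 0, sqrt( 2 ) /6, sqrt( 2)/6,sqrt( 7 ) /7, sqrt( 2)/2, sqrt( 6),pi, 4,9 ] 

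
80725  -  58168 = 22557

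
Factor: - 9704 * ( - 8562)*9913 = 823628028624 = 2^4*3^1 * 23^1*431^1*1213^1*1427^1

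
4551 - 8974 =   -  4423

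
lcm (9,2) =18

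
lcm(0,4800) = 0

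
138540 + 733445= 871985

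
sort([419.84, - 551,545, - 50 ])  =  [ - 551,- 50,419.84, 545 ]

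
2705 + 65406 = 68111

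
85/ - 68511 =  -1 + 68426/68511 = - 0.00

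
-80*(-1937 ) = 154960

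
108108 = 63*1716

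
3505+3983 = 7488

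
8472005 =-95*(  -  89179 ) 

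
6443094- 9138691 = -2695597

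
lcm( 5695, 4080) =273360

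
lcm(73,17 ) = 1241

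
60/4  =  15 = 15.00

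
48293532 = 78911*612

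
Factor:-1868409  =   - 3^2 *53^1*3917^1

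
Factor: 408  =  2^3*3^1*17^1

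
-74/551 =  -74/551 = -0.13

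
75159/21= 3579 = 3579.00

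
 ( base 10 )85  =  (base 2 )1010101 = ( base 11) 78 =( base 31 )2N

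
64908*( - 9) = -584172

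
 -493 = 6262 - 6755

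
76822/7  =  10974 + 4/7  =  10974.57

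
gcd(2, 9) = 1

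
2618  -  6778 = -4160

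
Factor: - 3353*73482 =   -  246385146  =  -  2^1*3^1 * 7^1 * 37^1*331^1*479^1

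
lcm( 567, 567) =567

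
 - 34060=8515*( - 4 )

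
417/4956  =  139/1652 =0.08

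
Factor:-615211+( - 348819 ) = - 2^1*5^1*149^1 * 647^1 = -964030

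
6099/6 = 1016  +  1/2 = 1016.50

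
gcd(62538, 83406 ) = 6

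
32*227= 7264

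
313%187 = 126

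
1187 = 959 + 228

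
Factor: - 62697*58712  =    -  2^3 * 3^1*41^1*179^1 * 20899^1 = - 3681066264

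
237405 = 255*931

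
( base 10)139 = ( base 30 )4J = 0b10001011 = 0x8b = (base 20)6J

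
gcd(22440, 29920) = 7480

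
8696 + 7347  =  16043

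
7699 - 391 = 7308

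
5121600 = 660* 7760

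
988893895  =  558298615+430595280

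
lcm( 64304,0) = 0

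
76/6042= 2/159 = 0.01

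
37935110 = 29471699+8463411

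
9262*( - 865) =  - 8011630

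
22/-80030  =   - 11/40015 = - 0.00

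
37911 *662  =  25097082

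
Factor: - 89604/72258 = - 14934/12043 = - 2^1 * 3^1*19^1*131^1*12043^( - 1)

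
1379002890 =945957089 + 433045801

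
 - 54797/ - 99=54797/99 = 553.51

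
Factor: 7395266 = 2^1*3697633^1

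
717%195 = 132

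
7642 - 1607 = 6035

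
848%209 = 12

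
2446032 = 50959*48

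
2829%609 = 393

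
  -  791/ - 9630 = 791/9630 =0.08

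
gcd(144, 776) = 8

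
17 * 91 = 1547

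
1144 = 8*143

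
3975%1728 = 519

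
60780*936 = 56890080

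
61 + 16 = 77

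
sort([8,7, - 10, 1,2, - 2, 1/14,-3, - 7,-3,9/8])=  [-10 , - 7,-3,-3, - 2,1/14,1,9/8 , 2,7,8] 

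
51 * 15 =765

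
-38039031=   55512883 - 93551914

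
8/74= 4/37= 0.11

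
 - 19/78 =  - 1 + 59/78 = - 0.24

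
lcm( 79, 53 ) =4187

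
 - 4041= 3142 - 7183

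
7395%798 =213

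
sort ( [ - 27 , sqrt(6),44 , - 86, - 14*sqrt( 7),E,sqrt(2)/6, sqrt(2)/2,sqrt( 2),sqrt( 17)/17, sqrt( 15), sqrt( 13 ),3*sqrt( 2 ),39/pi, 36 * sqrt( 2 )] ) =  [ - 86, - 14*sqrt(7 ), - 27, sqrt(2)/6,sqrt( 17) /17,sqrt(2)/2,  sqrt ( 2), sqrt( 6), E, sqrt( 13 ),sqrt( 15 ),3*sqrt(2 ), 39/pi,44,36*sqrt(2 ) ]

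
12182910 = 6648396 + 5534514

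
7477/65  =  115 + 2/65= 115.03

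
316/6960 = 79/1740 =0.05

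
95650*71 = 6791150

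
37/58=37/58=0.64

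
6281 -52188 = - 45907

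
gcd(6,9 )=3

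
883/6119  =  883/6119 = 0.14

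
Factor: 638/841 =22/29 = 2^1*11^1 * 29^( - 1)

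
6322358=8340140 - 2017782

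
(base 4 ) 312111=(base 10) 3477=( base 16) D95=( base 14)13a5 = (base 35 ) 2TC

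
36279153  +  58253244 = 94532397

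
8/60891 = 8/60891 = 0.00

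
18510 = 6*3085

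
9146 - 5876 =3270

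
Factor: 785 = 5^1*157^1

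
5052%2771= 2281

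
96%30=6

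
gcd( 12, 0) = 12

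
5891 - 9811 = - 3920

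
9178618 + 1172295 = 10350913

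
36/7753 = 36/7753 = 0.00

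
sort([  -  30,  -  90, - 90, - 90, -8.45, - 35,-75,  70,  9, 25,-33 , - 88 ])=[-90,-90,  -  90, - 88,- 75, - 35,-33,- 30,-8.45 , 9 , 25, 70] 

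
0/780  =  0= 0.00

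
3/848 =3/848 = 0.00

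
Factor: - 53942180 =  - 2^2*5^1*2697109^1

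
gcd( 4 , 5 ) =1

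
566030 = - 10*( - 56603)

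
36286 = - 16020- - 52306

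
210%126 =84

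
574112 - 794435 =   -  220323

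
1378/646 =2 + 43/323 = 2.13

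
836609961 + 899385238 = 1735995199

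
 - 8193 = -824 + -7369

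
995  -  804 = 191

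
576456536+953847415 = 1530303951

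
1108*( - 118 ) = -130744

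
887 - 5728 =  - 4841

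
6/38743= 6/38743 = 0.00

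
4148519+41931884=46080403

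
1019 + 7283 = 8302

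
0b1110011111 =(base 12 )653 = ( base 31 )TS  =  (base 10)927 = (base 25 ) 1C2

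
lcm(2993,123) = 8979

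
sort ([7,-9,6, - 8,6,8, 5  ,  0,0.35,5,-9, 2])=[ - 9,-9,  -  8,0,0.35,2,5,5, 6,6, 7,8]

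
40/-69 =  -1 + 29/69 = - 0.58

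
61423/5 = 12284 + 3/5 = 12284.60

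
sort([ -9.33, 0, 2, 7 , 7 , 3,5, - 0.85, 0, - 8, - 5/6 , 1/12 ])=[ - 9.33, - 8, - 0.85, - 5/6,0,0,1/12,2,  3,5 , 7,7 ]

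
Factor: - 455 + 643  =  2^2  *  47^1=   188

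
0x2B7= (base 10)695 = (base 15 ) 315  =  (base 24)14n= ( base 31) md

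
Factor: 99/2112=2^( - 6 ) * 3^1 = 3/64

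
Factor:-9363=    - 3^1*3121^1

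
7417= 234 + 7183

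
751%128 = 111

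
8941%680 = 101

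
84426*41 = 3461466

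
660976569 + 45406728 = 706383297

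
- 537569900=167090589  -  704660489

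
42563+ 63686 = 106249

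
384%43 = 40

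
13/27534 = 1/2118 = 0.00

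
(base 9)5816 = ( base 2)1000011010100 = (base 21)9G3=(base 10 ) 4308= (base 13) 1c65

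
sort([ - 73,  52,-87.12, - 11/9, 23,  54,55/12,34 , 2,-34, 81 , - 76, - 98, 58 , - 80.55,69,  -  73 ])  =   [ - 98, - 87.12, - 80.55, - 76 , - 73, - 73, - 34, - 11/9, 2,55/12, 23,34 , 52,  54, 58, 69,81]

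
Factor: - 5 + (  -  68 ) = -73^1 = - 73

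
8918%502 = 384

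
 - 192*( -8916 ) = 1711872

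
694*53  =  36782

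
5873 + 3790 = 9663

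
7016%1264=696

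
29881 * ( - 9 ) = - 268929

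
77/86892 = 77/86892 = 0.00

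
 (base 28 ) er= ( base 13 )263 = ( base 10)419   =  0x1A3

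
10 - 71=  - 61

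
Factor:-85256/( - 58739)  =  2^3*151^ ( - 1 )*389^(-1 ) *10657^1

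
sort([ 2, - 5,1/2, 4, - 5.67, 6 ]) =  [ - 5.67, - 5,  1/2, 2 , 4, 6 ] 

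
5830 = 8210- 2380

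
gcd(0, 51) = 51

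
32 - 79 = -47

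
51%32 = 19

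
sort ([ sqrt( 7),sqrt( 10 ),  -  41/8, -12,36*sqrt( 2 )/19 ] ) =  [- 12, - 41/8,sqrt( 7),36 * sqrt( 2 ) /19,  sqrt( 10 )]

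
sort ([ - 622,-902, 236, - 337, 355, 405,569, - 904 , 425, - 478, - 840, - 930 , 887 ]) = [ - 930,-904, - 902 ,  -  840,-622,  -  478,-337, 236, 355,405,425,569, 887 ]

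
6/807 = 2/269= 0.01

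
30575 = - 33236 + 63811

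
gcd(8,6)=2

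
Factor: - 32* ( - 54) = 1728=2^6*3^3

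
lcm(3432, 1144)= 3432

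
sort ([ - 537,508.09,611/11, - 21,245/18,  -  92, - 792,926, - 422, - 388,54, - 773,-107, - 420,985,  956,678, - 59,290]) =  [ - 792, - 773, - 537, - 422, - 420, - 388,  -  107, - 92,-59,  -  21,245/18,54 , 611/11,290, 508.09,678,926 , 956,985]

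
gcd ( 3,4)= 1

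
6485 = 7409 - 924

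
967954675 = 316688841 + 651265834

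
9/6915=3/2305 = 0.00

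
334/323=334/323= 1.03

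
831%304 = 223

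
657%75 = 57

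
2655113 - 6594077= - 3938964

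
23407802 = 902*25951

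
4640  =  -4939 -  - 9579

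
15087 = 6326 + 8761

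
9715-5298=4417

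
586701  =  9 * 65189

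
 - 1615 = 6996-8611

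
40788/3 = 13596 = 13596.00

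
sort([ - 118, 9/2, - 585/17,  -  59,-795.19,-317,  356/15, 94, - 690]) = [-795.19, - 690, - 317, - 118,  -  59, - 585/17, 9/2,356/15,94]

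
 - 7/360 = - 7/360 = - 0.02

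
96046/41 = 96046/41=2342.59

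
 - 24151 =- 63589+39438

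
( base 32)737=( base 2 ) 1110001100111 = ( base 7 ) 30125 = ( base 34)69t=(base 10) 7271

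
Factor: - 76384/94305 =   -  2^5*3^( - 1)*5^( - 1 ) * 7^1 * 11^1*31^1*6287^(-1 ) 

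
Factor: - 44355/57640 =-8871/11528= - 2^( - 3) * 3^1*11^( - 1)*131^ ( - 1)*2957^1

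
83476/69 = 1209 + 55/69  =  1209.80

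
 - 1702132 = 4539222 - 6241354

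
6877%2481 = 1915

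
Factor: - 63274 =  - 2^1*17^1*1861^1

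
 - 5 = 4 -9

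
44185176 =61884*714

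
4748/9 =4748/9 = 527.56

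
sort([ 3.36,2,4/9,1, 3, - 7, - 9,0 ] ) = [ - 9, - 7,0,4/9,  1,2 , 3,3.36]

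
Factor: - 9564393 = -3^1*3188131^1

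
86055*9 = 774495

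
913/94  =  913/94 = 9.71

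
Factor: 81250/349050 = 125/537 = 3^( -1 )*5^3*179^( -1)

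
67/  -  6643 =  - 1 + 6576/6643 = - 0.01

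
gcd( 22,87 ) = 1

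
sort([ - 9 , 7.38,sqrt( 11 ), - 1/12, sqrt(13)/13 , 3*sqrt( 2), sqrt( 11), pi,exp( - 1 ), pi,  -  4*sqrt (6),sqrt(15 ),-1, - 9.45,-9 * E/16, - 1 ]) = [ - 4 * sqrt(6),-9.45, - 9, - 9*E/16, - 1, - 1, - 1/12,sqrt( 13)/13, exp( - 1 ), pi , pi, sqrt( 11), sqrt(11 ), sqrt(15 ),  3*sqrt(2),7.38 ]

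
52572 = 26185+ 26387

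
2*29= 58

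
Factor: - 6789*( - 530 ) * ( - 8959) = -32236005030 =- 2^1 * 3^1 * 5^1 * 17^2*31^2*53^1*73^1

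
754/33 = 22 + 28/33  =  22.85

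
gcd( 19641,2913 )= 3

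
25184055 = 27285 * 923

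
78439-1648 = 76791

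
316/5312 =79/1328 = 0.06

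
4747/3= 4747/3=1582.33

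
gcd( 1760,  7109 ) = 1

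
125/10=25/2 = 12.50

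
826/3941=118/563 = 0.21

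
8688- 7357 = 1331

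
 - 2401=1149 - 3550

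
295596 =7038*42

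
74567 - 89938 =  - 15371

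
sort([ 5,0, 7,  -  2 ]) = [-2,0,5,7]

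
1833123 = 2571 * 713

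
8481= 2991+5490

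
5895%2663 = 569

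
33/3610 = 33/3610 = 0.01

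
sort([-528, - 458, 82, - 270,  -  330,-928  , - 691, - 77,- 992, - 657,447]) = [ - 992, - 928, - 691  , - 657, - 528,-458, - 330, - 270, - 77,82,447]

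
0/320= 0 = 0.00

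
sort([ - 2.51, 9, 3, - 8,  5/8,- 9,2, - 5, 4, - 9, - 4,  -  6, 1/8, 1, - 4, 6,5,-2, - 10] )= [- 10, - 9,  -  9,-8, - 6, - 5 , - 4 ,-4, - 2.51, - 2,1/8,5/8,1, 2,3,4,  5, 6,9 ]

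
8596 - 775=7821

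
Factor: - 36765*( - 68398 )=2514652470 = 2^1*3^2*5^1*11^1*19^1*43^1*3109^1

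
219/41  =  219/41 = 5.34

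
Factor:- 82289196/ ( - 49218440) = 2^(-1)*3^4*5^(  -  1)*11^2 * 2099^1 * 1230461^( - 1) = 20572299/12304610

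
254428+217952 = 472380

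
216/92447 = 216/92447 = 0.00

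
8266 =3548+4718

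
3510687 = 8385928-4875241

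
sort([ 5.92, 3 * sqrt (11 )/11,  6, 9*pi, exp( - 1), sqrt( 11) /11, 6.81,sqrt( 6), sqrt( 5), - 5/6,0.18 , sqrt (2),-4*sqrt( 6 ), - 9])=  [  -  4*sqrt (6),  -  9,-5/6,  0.18,sqrt (11)/11, exp ( - 1), 3*sqrt( 11)/11, sqrt (2 ),sqrt(5 ), sqrt( 6 ), 5.92, 6,6.81, 9*pi] 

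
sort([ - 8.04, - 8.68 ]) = [ - 8.68, - 8.04] 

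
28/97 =28/97 = 0.29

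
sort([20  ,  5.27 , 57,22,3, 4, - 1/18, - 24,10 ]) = [  -  24, - 1/18,3,  4 , 5.27, 10,20,22,57 ]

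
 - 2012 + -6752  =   - 8764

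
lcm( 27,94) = 2538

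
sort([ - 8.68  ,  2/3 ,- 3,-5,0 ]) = [- 8.68, - 5, - 3,0 , 2/3 ]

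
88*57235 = 5036680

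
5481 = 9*609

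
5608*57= 319656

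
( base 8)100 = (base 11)59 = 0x40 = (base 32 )20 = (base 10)64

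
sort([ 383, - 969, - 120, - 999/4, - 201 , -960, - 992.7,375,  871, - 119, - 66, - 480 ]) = [ - 992.7,-969, - 960, - 480, - 999/4, - 201, - 120, - 119, - 66,375,383,871 ] 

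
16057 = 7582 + 8475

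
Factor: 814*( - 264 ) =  - 214896 = - 2^4*3^1*11^2*37^1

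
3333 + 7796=11129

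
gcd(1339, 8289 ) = 1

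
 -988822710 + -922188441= - 1911011151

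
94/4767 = 94/4767 = 0.02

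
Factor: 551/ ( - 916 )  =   - 2^( - 2)*19^1*29^1*229^( - 1) 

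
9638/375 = 25+263/375 = 25.70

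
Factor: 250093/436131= 3^( - 3)*29^( - 1)*449^1  =  449/783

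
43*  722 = 31046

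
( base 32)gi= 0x212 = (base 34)fk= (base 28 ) iq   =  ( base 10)530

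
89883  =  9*9987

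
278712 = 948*294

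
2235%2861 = 2235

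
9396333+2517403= 11913736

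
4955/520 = 9 + 55/104 =9.53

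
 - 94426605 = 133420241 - 227846846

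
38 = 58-20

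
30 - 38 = - 8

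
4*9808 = 39232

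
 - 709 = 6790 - 7499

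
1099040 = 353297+745743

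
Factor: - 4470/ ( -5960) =2^( - 2)*3^1 = 3/4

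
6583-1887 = 4696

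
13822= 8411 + 5411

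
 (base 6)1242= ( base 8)472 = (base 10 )314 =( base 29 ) ao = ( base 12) 222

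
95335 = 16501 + 78834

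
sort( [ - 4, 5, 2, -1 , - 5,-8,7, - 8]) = [ - 8, - 8, - 5, - 4, - 1,2,  5,  7 ]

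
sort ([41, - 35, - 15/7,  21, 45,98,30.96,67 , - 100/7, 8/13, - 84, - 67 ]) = [-84, - 67, - 35,- 100/7, - 15/7, 8/13,21, 30.96,41, 45,67,98 ] 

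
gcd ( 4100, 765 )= 5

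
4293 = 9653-5360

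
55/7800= 11/1560 =0.01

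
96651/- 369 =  -10739/41 = - 261.93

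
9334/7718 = 4667/3859 = 1.21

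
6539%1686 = 1481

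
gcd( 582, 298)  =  2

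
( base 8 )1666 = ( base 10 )950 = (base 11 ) 794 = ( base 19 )2c0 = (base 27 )185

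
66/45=1+ 7/15= 1.47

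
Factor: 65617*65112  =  4272454104 = 2^3*3^1*2713^1 * 65617^1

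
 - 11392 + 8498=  - 2894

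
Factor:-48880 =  - 2^4*5^1*13^1*47^1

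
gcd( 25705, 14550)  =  485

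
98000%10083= 7253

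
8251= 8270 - 19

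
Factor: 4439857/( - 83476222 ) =-2^( - 1)*17^( - 1)*2455183^( - 1)*4439857^1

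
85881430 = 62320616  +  23560814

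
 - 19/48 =-1 + 29/48= - 0.40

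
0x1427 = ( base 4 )1100213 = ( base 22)AEB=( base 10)5159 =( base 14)1C47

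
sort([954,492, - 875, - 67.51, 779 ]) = [ - 875, - 67.51,492, 779,954 ] 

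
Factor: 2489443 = 11^1*226313^1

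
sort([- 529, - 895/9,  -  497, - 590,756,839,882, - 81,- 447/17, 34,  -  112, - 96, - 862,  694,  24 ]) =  [ - 862,  -  590, - 529, - 497,-112,  -  895/9,-96 , - 81,  -  447/17,24,34, 694,756 , 839,882]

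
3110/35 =622/7 = 88.86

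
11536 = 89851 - 78315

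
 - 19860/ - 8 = 2482 + 1/2 = 2482.50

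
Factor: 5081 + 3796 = 3^1*11^1*269^1 =8877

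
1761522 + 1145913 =2907435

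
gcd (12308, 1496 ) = 68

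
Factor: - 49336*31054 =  - 1532080144= -2^4*7^1*881^1*15527^1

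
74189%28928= 16333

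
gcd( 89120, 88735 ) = 5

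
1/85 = 1/85 = 0.01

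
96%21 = 12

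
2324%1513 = 811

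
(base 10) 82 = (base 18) 4A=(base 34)2E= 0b1010010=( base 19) 46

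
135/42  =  45/14= 3.21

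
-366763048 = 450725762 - 817488810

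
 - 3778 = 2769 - 6547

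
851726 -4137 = 847589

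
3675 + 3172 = 6847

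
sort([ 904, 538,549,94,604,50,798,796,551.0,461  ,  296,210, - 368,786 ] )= [ - 368,50,94 , 210,296,461,538,549,551.0,604,786, 796,798, 904]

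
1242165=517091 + 725074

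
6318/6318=1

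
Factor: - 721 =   -  7^1*103^1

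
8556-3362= 5194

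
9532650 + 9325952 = 18858602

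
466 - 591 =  - 125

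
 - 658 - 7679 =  - 8337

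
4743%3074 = 1669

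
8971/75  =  119 + 46/75= 119.61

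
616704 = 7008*88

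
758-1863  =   - 1105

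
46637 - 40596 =6041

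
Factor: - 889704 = - 2^3*3^4*1373^1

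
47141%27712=19429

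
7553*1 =7553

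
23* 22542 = 518466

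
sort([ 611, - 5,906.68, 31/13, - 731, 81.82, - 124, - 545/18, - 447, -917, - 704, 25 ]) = [  -  917,  -  731, - 704, - 447, - 124, - 545/18, - 5, 31/13, 25 , 81.82, 611, 906.68] 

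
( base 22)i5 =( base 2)110010001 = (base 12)295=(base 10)401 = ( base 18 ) 145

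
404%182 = 40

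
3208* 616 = 1976128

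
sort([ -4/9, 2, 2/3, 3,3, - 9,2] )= [-9, - 4/9,2/3,2 , 2,3,3]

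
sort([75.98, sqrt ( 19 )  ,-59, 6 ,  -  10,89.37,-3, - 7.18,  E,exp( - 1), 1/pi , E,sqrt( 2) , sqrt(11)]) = [ - 59, - 10,- 7.18, - 3,1/pi, exp(-1 ),sqrt( 2), E, E, sqrt( 11),sqrt(19), 6,75.98, 89.37]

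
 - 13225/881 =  - 16 + 871/881 = - 15.01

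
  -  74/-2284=37/1142 = 0.03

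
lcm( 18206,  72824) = 72824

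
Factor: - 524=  - 2^2*131^1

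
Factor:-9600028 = - 2^2*67^1 * 113^1*317^1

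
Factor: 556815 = 3^1 * 5^1*7^1 *5303^1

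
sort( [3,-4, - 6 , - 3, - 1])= [  -  6, - 4, - 3, - 1,3]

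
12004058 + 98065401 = 110069459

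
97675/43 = 97675/43 = 2271.51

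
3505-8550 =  - 5045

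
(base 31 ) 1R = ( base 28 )22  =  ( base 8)72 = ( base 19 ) 31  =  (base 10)58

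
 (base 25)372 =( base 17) 71c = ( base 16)804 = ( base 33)1t6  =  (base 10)2052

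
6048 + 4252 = 10300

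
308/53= 308/53 = 5.81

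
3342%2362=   980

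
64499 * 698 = 45020302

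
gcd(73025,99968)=1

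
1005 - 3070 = -2065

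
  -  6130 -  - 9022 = 2892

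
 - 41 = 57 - 98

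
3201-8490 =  - 5289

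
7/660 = 7/660  =  0.01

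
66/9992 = 33/4996=0.01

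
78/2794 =39/1397 = 0.03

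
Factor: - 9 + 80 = 71^1 = 71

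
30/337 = 30/337 = 0.09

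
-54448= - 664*82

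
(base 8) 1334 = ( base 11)606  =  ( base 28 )q4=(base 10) 732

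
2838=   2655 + 183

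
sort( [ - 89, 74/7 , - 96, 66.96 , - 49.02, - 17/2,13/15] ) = [-96 , - 89, - 49.02, - 17/2, 13/15,74/7,66.96]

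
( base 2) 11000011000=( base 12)aa0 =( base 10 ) 1560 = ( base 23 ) 2LJ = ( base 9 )2123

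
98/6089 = 98/6089 = 0.02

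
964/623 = 964/623 = 1.55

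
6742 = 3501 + 3241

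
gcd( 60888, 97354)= 2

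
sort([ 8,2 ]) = [ 2, 8 ]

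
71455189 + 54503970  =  125959159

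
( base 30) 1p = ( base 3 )2001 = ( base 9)61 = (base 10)55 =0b110111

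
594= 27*22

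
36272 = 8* 4534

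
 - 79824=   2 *( - 39912)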